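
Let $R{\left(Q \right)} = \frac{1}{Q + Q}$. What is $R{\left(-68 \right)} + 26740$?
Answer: $\frac{3636639}{136} \approx 26740.0$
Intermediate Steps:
$R{\left(Q \right)} = \frac{1}{2 Q}$
$R{\left(-68 \right)} + 26740 = \frac{1}{2 \left(-68\right)} + 26740 = \frac{1}{2} \left(- \frac{1}{68}\right) + 26740 = - \frac{1}{136} + 26740 = \frac{3636639}{136}$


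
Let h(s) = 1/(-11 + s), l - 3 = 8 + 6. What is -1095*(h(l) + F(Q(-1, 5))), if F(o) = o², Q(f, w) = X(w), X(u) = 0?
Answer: -365/2 ≈ -182.50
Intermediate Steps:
l = 17 (l = 3 + (8 + 6) = 3 + 14 = 17)
Q(f, w) = 0
-1095*(h(l) + F(Q(-1, 5))) = -1095*(1/(-11 + 17) + 0²) = -1095*(1/6 + 0) = -1095*(⅙ + 0) = -1095*⅙ = -365/2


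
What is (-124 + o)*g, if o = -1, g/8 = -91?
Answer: 91000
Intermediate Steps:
g = -728 (g = 8*(-91) = -728)
(-124 + o)*g = (-124 - 1)*(-728) = -125*(-728) = 91000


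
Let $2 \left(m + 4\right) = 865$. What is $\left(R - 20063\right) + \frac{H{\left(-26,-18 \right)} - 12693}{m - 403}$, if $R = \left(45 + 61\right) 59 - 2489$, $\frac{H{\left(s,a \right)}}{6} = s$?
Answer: $- \frac{285632}{17} \approx -16802.0$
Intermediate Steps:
$m = \frac{857}{2}$ ($m = -4 + \frac{1}{2} \cdot 865 = -4 + \frac{865}{2} = \frac{857}{2} \approx 428.5$)
$H{\left(s,a \right)} = 6 s$
$R = 3765$ ($R = 106 \cdot 59 - 2489 = 6254 - 2489 = 3765$)
$\left(R - 20063\right) + \frac{H{\left(-26,-18 \right)} - 12693}{m - 403} = \left(3765 - 20063\right) + \frac{6 \left(-26\right) - 12693}{\frac{857}{2} - 403} = -16298 + \frac{-156 - 12693}{\frac{51}{2}} = -16298 - \frac{8566}{17} = - \frac{285632}{17}$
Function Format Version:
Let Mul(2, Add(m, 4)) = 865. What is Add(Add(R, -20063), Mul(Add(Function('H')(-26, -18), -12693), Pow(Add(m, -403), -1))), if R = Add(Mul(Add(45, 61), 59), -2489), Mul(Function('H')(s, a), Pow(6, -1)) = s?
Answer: Rational(-285632, 17) ≈ -16802.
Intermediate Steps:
m = Rational(857, 2) (m = Add(-4, Mul(Rational(1, 2), 865)) = Add(-4, Rational(865, 2)) = Rational(857, 2) ≈ 428.50)
Function('H')(s, a) = Mul(6, s)
R = 3765 (R = Add(Mul(106, 59), -2489) = Add(6254, -2489) = 3765)
Add(Add(R, -20063), Mul(Add(Function('H')(-26, -18), -12693), Pow(Add(m, -403), -1))) = Add(Add(3765, -20063), Mul(Add(Mul(6, -26), -12693), Pow(Add(Rational(857, 2), -403), -1))) = Add(-16298, Mul(Add(-156, -12693), Pow(Rational(51, 2), -1))) = Add(-16298, Mul(-12849, Rational(2, 51))) = Add(-16298, Rational(-8566, 17)) = Rational(-285632, 17)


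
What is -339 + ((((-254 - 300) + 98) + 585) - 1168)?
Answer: -1378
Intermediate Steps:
-339 + ((((-254 - 300) + 98) + 585) - 1168) = -339 + (((-554 + 98) + 585) - 1168) = -339 + ((-456 + 585) - 1168) = -339 + (129 - 1168) = -339 - 1039 = -1378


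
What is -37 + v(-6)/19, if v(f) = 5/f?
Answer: -4223/114 ≈ -37.044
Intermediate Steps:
-37 + v(-6)/19 = -37 + (5/(-6))/19 = -37 + (5*(-⅙))*(1/19) = -37 - ⅚*1/19 = -37 - 5/114 = -4223/114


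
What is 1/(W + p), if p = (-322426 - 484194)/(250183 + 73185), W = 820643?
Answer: 80842/66342219751 ≈ 1.2186e-6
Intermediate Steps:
p = -201655/80842 (p = -806620/323368 = -806620*1/323368 = -201655/80842 ≈ -2.4944)
1/(W + p) = 1/(820643 - 201655/80842) = 1/(66342219751/80842) = 80842/66342219751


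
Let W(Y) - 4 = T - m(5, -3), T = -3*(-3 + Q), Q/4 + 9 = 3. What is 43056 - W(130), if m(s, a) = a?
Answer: 42968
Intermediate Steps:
Q = -24 (Q = -36 + 4*3 = -36 + 12 = -24)
T = 81 (T = -3*(-3 - 24) = -3*(-27) = 81)
W(Y) = 88 (W(Y) = 4 + (81 - 1*(-3)) = 4 + (81 + 3) = 4 + 84 = 88)
43056 - W(130) = 43056 - 1*88 = 43056 - 88 = 42968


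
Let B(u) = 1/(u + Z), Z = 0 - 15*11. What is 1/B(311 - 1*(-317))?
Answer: 463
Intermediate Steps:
Z = -165 (Z = 0 - 165 = -165)
B(u) = 1/(-165 + u) (B(u) = 1/(u - 165) = 1/(-165 + u))
1/B(311 - 1*(-317)) = 1/(1/(-165 + (311 - 1*(-317)))) = 1/(1/(-165 + (311 + 317))) = 1/(1/(-165 + 628)) = 1/(1/463) = 463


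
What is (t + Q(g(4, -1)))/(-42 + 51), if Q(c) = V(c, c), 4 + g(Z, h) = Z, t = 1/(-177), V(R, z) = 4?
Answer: 707/1593 ≈ 0.44382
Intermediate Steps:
t = -1/177 ≈ -0.0056497
g(Z, h) = -4 + Z
Q(c) = 4
(t + Q(g(4, -1)))/(-42 + 51) = (-1/177 + 4)/(-42 + 51) = (707/177)/9 = (707/177)*(⅑) = 707/1593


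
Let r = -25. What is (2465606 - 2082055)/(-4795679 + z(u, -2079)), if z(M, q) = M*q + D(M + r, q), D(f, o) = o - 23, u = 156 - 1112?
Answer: -383551/2810257 ≈ -0.13648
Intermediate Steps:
u = -956
D(f, o) = -23 + o
z(M, q) = -23 + q + M*q (z(M, q) = M*q + (-23 + q) = -23 + q + M*q)
(2465606 - 2082055)/(-4795679 + z(u, -2079)) = (2465606 - 2082055)/(-4795679 + (-23 - 2079 - 956*(-2079))) = 383551/(-4795679 + (-23 - 2079 + 1987524)) = 383551/(-4795679 + 1985422) = 383551/(-2810257) = 383551*(-1/2810257) = -383551/2810257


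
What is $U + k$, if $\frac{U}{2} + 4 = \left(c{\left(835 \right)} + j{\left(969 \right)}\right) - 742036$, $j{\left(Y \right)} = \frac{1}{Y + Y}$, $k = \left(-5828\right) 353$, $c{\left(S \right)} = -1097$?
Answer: $- \frac{3433707701}{969} \approx -3.5436 \cdot 10^{6}$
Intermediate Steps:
$k = -2057284$
$j{\left(Y \right)} = \frac{1}{2 Y}$
$U = - \frac{1440199505}{969}$ ($U = -8 + 2 \left(\left(-1097 + \frac{1}{2 \cdot 969}\right) - 742036\right) = -8 + 2 \left(\left(-1097 + \frac{1}{2} \cdot \frac{1}{969}\right) - 742036\right) = -8 + 2 \left(\left(-1097 + \frac{1}{1938}\right) - 742036\right) = -8 + 2 \left(- \frac{2125985}{1938} - 742036\right) = -8 + 2 \left(- \frac{1440191753}{1938}\right) = -8 - \frac{1440191753}{969} = - \frac{1440199505}{969} \approx -1.4863 \cdot 10^{6}$)
$U + k = - \frac{1440199505}{969} - 2057284 = - \frac{3433707701}{969}$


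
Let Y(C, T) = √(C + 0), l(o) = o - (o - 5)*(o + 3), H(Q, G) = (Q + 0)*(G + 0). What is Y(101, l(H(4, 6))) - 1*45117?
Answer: -45117 + √101 ≈ -45107.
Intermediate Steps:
H(Q, G) = G*Q (H(Q, G) = Q*G = G*Q)
l(o) = o - (-5 + o)*(3 + o)
Y(C, T) = √C
Y(101, l(H(4, 6))) - 1*45117 = √101 - 1*45117 = √101 - 45117 = -45117 + √101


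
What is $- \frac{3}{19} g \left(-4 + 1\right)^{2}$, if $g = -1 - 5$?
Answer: $\frac{162}{19} \approx 8.5263$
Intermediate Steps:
$g = -6$
$- \frac{3}{19} g \left(-4 + 1\right)^{2} = - \frac{3}{19} \left(-6\right) \left(-4 + 1\right)^{2} = \left(-3\right) \frac{1}{19} \left(-6\right) \left(-3\right)^{2} = \left(- \frac{3}{19}\right) \left(-6\right) 9 = \frac{18}{19} \cdot 9 = \frac{162}{19}$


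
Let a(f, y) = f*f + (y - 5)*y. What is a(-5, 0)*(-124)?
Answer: -3100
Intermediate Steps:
a(f, y) = f² + y*(-5 + y) (a(f, y) = f² + (-5 + y)*y = f² + y*(-5 + y))
a(-5, 0)*(-124) = ((-5)² + 0² - 5*0)*(-124) = (25 + 0 + 0)*(-124) = 25*(-124) = -3100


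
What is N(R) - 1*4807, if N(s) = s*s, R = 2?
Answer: -4803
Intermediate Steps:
N(s) = s²
N(R) - 1*4807 = 2² - 1*4807 = 4 - 4807 = -4803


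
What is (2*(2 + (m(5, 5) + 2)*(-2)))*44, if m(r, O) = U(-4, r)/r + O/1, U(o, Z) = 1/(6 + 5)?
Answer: -5296/5 ≈ -1059.2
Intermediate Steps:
U(o, Z) = 1/11
m(r, O) = O + 1/(11*r) (m(r, O) = 1/(11*r) + O/1 = 1/(11*r) + O*1 = 1/(11*r) + O = O + 1/(11*r))
(2*(2 + (m(5, 5) + 2)*(-2)))*44 = (2*(2 + ((5 + (1/11)/5) + 2)*(-2)))*44 = (2*(2 + ((5 + (1/11)*(1/5)) + 2)*(-2)))*44 = (2*(2 + ((5 + 1/55) + 2)*(-2)))*44 = (2*(2 + (276/55 + 2)*(-2)))*44 = (2*(2 + (386/55)*(-2)))*44 = (2*(2 - 772/55))*44 = (2*(-662/55))*44 = -1324/55*44 = -5296/5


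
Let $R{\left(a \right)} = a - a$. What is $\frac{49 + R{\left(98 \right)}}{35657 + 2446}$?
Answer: $\frac{49}{38103} \approx 0.001286$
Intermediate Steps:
$R{\left(a \right)} = 0$
$\frac{49 + R{\left(98 \right)}}{35657 + 2446} = \frac{49 + 0}{35657 + 2446} = \frac{49}{38103}$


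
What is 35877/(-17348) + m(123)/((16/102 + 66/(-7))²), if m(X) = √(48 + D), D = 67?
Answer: -35877/17348 + 127449*√115/10956100 ≈ -1.9433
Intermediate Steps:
m(X) = √115 (m(X) = √(48 + 67) = √115)
35877/(-17348) + m(123)/((16/102 + 66/(-7))²) = 35877/(-17348) + √115/((16/102 + 66/(-7))²) = 35877*(-1/17348) + √115/((16*(1/102) + 66*(-⅐))²) = -35877/17348 + √115/((8/51 - 66/7)²) = -35877/17348 + √115/((-3310/357)²) = -35877/17348 + √115/(10956100/127449) = -35877/17348 + √115*(127449/10956100) = -35877/17348 + 127449*√115/10956100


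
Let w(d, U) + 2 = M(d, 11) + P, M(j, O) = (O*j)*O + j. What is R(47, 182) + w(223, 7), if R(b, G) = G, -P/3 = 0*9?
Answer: 27386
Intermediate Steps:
M(j, O) = j + j*O² (M(j, O) = j*O² + j = j + j*O²)
P = 0 (P = -0*9 = -3*0 = 0)
w(d, U) = -2 + 122*d (w(d, U) = -2 + (d*(1 + 11²) + 0) = -2 + (d*(1 + 121) + 0) = -2 + (d*122 + 0) = -2 + (122*d + 0) = -2 + 122*d)
R(47, 182) + w(223, 7) = 182 + (-2 + 122*223) = 182 + (-2 + 27206) = 182 + 27204 = 27386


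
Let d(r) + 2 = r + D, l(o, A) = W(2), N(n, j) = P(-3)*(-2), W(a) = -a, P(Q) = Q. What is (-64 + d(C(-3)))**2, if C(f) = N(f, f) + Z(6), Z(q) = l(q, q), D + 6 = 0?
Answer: 4624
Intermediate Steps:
D = -6 (D = -6 + 0 = -6)
N(n, j) = 6 (N(n, j) = -3*(-2) = 6)
l(o, A) = -2 (l(o, A) = -1*2 = -2)
Z(q) = -2
C(f) = 4 (C(f) = 6 - 2 = 4)
d(r) = -8 + r (d(r) = -2 + (r - 6) = -2 + (-6 + r) = -8 + r)
(-64 + d(C(-3)))**2 = (-64 + (-8 + 4))**2 = (-64 - 4)**2 = (-68)**2 = 4624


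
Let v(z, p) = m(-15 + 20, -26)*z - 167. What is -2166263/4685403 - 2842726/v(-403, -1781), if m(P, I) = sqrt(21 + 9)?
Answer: -2234820130390729/22697877270543 + 1145618578*sqrt(30)/4844381 ≈ 1196.8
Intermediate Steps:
m(P, I) = sqrt(30)
v(z, p) = -167 + z*sqrt(30) (v(z, p) = sqrt(30)*z - 167 = z*sqrt(30) - 167 = -167 + z*sqrt(30))
-2166263/4685403 - 2842726/v(-403, -1781) = -2166263/4685403 - 2842726/(-167 - 403*sqrt(30))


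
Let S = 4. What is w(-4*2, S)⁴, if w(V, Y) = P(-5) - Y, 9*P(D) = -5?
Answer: 2825761/6561 ≈ 430.69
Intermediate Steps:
P(D) = -5/9 (P(D) = (⅑)*(-5) = -5/9)
w(V, Y) = -5/9 - Y
w(-4*2, S)⁴ = (-5/9 - 1*4)⁴ = (-5/9 - 4)⁴ = (-41/9)⁴ = 2825761/6561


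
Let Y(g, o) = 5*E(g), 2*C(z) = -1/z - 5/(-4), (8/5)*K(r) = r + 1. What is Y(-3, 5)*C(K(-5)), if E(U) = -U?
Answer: 99/8 ≈ 12.375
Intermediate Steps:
K(r) = 5/8 + 5*r/8 (K(r) = 5*(r + 1)/8 = 5*(1 + r)/8 = 5/8 + 5*r/8)
C(z) = 5/8 - 1/(2*z) (C(z) = (-1/z - 5/(-4))/2 = (-1/z - 5*(-1/4))/2 = (-1/z + 5/4)/2 = (5/4 - 1/z)/2 = 5/8 - 1/(2*z))
Y(g, o) = -5*g (Y(g, o) = 5*(-g) = -5*g)
Y(-3, 5)*C(K(-5)) = (-5*(-3))*((-4 + 5*(5/8 + (5/8)*(-5)))/(8*(5/8 + (5/8)*(-5)))) = 15*((-4 + 5*(5/8 - 25/8))/(8*(5/8 - 25/8))) = 15*((-4 + 5*(-5/2))/(8*(-5/2))) = 15*((1/8)*(-2/5)*(-4 - 25/2)) = 15*((1/8)*(-2/5)*(-33/2)) = 15*(33/40) = 99/8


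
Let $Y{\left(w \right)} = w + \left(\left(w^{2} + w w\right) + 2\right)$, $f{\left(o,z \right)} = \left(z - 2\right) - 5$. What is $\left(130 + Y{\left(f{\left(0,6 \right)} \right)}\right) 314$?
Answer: $41762$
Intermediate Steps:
$f{\left(o,z \right)} = -7 + z$ ($f{\left(o,z \right)} = \left(-2 + z\right) - 5 = -7 + z$)
$Y{\left(w \right)} = 2 + w + 2 w^{2}$ ($Y{\left(w \right)} = w + \left(\left(w^{2} + w^{2}\right) + 2\right) = w + \left(2 w^{2} + 2\right) = w + \left(2 + 2 w^{2}\right) = 2 + w + 2 w^{2}$)
$\left(130 + Y{\left(f{\left(0,6 \right)} \right)}\right) 314 = \left(130 + \left(2 + \left(-7 + 6\right) + 2 \left(-7 + 6\right)^{2}\right)\right) 314 = \left(130 + \left(2 - 1 + 2 \left(-1\right)^{2}\right)\right) 314 = \left(130 + \left(2 - 1 + 2 \cdot 1\right)\right) 314 = \left(130 + \left(2 - 1 + 2\right)\right) 314 = \left(130 + 3\right) 314 = 133 \cdot 314 = 41762$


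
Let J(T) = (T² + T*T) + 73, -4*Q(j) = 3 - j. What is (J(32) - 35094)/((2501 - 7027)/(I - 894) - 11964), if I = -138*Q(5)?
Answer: 31752999/11516806 ≈ 2.7571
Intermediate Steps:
Q(j) = -¾ + j/4 (Q(j) = -(3 - j)/4 = -¾ + j/4)
J(T) = 73 + 2*T² (J(T) = (T² + T²) + 73 = 2*T² + 73 = 73 + 2*T²)
I = -69 (I = -138*(-¾ + (¼)*5) = -138*(-¾ + 5/4) = -138*½ = -69)
(J(32) - 35094)/((2501 - 7027)/(I - 894) - 11964) = ((73 + 2*32²) - 35094)/((2501 - 7027)/(-69 - 894) - 11964) = ((73 + 2*1024) - 35094)/(-4526/(-963) - 11964) = ((73 + 2048) - 35094)/(-4526*(-1/963) - 11964) = (2121 - 35094)/(4526/963 - 11964) = -32973/(-11516806/963) = -32973*(-963/11516806) = 31752999/11516806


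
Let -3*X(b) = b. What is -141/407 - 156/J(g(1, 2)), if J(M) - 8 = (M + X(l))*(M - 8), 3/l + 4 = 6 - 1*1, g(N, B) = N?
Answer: -16155/814 ≈ -19.846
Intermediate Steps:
l = 3 (l = 3/(-4 + (6 - 1*1)) = 3/(-4 + (6 - 1)) = 3/(-4 + 5) = 3/1 = 3*1 = 3)
X(b) = -b/3
J(M) = 8 + (-1 + M)*(-8 + M) (J(M) = 8 + (M - 1/3*3)*(M - 8) = 8 + (M - 1)*(-8 + M) = 8 + (-1 + M)*(-8 + M))
-141/407 - 156/J(g(1, 2)) = -141/407 - 156/(16 + 1**2 - 9*1) = -141*1/407 - 156/(16 + 1 - 9) = -141/407 - 156/8 = -141/407 - 156*1/8 = -141/407 - 39/2 = -16155/814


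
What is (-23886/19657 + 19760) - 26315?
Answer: -128875521/19657 ≈ -6556.2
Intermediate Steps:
(-23886/19657 + 19760) - 26315 = 388398434/19657 - 26315 = -128875521/19657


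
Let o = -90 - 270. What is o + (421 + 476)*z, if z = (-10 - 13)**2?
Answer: 474153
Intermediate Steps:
o = -360
z = 529 (z = (-23)**2 = 529)
o + (421 + 476)*z = -360 + (421 + 476)*529 = -360 + 897*529 = -360 + 474513 = 474153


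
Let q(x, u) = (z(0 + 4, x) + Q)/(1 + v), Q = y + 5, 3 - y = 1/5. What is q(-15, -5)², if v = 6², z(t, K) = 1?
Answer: 1936/34225 ≈ 0.056567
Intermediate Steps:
y = 14/5 (y = 3 - 1/5 = 3 - 1*⅕ = 3 - ⅕ = 14/5 ≈ 2.8000)
v = 36
Q = 39/5 (Q = 14/5 + 5 = 39/5 ≈ 7.8000)
q(x, u) = 44/185 (q(x, u) = (1 + 39/5)/(1 + 36) = (44/5)/37 = (44/5)*(1/37) = 44/185)
q(-15, -5)² = (44/185)² = 1936/34225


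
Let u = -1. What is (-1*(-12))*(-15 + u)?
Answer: -192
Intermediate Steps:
(-1*(-12))*(-15 + u) = (-1*(-12))*(-15 - 1) = 12*(-16) = -192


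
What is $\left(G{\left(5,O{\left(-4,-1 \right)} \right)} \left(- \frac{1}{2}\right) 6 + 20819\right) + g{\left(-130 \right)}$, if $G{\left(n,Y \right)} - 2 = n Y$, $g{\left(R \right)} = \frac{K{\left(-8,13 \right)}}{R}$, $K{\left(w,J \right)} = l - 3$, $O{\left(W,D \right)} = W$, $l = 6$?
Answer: $\frac{2713487}{130} \approx 20873.0$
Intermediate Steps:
$K{\left(w,J \right)} = 3$ ($K{\left(w,J \right)} = 6 - 3 = 3$)
$g{\left(R \right)} = \frac{3}{R}$
$G{\left(n,Y \right)} = 2 + Y n$ ($G{\left(n,Y \right)} = 2 + n Y = 2 + Y n$)
$\left(G{\left(5,O{\left(-4,-1 \right)} \right)} \left(- \frac{1}{2}\right) 6 + 20819\right) + g{\left(-130 \right)} = \left(\left(2 - 20\right) \left(- \frac{1}{2}\right) 6 + 20819\right) + \frac{3}{-130} = \left(\left(2 - 20\right) \left(\left(-1\right) \frac{1}{2}\right) 6 + 20819\right) + 3 \left(- \frac{1}{130}\right) = \left(\left(-18\right) \left(- \frac{1}{2}\right) 6 + 20819\right) - \frac{3}{130} = \left(9 \cdot 6 + 20819\right) - \frac{3}{130} = \left(54 + 20819\right) - \frac{3}{130} = 20873 - \frac{3}{130} = \frac{2713487}{130}$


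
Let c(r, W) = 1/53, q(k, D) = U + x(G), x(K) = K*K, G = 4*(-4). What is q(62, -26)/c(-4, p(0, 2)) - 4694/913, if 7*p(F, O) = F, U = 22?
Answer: 13447448/913 ≈ 14729.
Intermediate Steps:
G = -16
p(F, O) = F/7
x(K) = K²
q(k, D) = 278 (q(k, D) = 22 + (-16)² = 22 + 256 = 278)
c(r, W) = 1/53
q(62, -26)/c(-4, p(0, 2)) - 4694/913 = 278/(1/53) - 4694/913 = 278*53 - 4694*1/913 = 14734 - 4694/913 = 13447448/913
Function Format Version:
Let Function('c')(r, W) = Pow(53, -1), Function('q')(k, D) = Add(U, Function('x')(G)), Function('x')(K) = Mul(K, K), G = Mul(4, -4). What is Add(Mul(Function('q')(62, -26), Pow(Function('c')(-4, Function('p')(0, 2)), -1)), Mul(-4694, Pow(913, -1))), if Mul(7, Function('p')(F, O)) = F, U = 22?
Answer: Rational(13447448, 913) ≈ 14729.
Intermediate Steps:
G = -16
Function('p')(F, O) = Mul(Rational(1, 7), F)
Function('x')(K) = Pow(K, 2)
Function('q')(k, D) = 278 (Function('q')(k, D) = Add(22, Pow(-16, 2)) = Add(22, 256) = 278)
Function('c')(r, W) = Rational(1, 53)
Add(Mul(Function('q')(62, -26), Pow(Function('c')(-4, Function('p')(0, 2)), -1)), Mul(-4694, Pow(913, -1))) = Add(Mul(278, Pow(Rational(1, 53), -1)), Mul(-4694, Pow(913, -1))) = Add(Mul(278, 53), Mul(-4694, Rational(1, 913))) = Add(14734, Rational(-4694, 913)) = Rational(13447448, 913)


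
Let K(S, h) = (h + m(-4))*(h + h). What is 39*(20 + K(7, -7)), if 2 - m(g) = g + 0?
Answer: 1326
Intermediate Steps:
m(g) = 2 - g (m(g) = 2 - (g + 0) = 2 - g)
K(S, h) = 2*h*(6 + h) (K(S, h) = (h + (2 - 1*(-4)))*(h + h) = (h + (2 + 4))*(2*h) = (h + 6)*(2*h) = (6 + h)*(2*h) = 2*h*(6 + h))
39*(20 + K(7, -7)) = 39*(20 + 2*(-7)*(6 - 7)) = 39*(20 + 2*(-7)*(-1)) = 39*(20 + 14) = 39*34 = 1326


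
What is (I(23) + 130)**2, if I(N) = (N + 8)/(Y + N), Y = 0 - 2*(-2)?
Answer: 12538681/729 ≈ 17200.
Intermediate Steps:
Y = 4 (Y = 0 + 4 = 4)
I(N) = (8 + N)/(4 + N) (I(N) = (N + 8)/(4 + N) = (8 + N)/(4 + N))
(I(23) + 130)**2 = ((8 + 23)/(4 + 23) + 130)**2 = (31/27 + 130)**2 = (3541/27)**2 = 12538681/729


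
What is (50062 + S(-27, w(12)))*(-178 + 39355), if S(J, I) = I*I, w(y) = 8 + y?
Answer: 1976949774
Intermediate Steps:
S(J, I) = I²
(50062 + S(-27, w(12)))*(-178 + 39355) = (50062 + (8 + 12)²)*(-178 + 39355) = (50062 + 20²)*39177 = (50062 + 400)*39177 = 50462*39177 = 1976949774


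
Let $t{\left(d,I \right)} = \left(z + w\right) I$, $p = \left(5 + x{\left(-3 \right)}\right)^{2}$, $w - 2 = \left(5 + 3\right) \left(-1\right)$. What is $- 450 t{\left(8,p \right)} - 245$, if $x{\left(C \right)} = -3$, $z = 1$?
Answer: $8755$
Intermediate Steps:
$w = -6$ ($w = 2 + \left(5 + 3\right) \left(-1\right) = 2 + 8 \left(-1\right) = 2 - 8 = -6$)
$p = 4$ ($p = \left(5 - 3\right)^{2} = 2^{2} = 4$)
$t{\left(d,I \right)} = - 5 I$ ($t{\left(d,I \right)} = \left(1 - 6\right) I = - 5 I$)
$- 450 t{\left(8,p \right)} - 245 = - 450 \left(\left(-5\right) 4\right) - 245 = \left(-450\right) \left(-20\right) - 245 = 9000 - 245 = 8755$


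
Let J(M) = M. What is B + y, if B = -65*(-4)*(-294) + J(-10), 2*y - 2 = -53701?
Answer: -206599/2 ≈ -1.0330e+5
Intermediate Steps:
y = -53699/2 (y = 1 + (½)*(-53701) = 1 - 53701/2 = -53699/2 ≈ -26850.)
B = -76450 (B = -65*(-4)*(-294) - 10 = 260*(-294) - 10 = -76440 - 10 = -76450)
B + y = -76450 - 53699/2 = -206599/2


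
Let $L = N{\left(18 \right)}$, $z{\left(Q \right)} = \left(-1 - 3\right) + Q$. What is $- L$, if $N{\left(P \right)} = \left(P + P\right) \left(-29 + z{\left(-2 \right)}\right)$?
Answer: $1260$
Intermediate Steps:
$z{\left(Q \right)} = -4 + Q$
$N{\left(P \right)} = - 70 P$ ($N{\left(P \right)} = \left(P + P\right) \left(-29 - 6\right) = 2 P \left(-29 - 6\right) = 2 P \left(-35\right) = - 70 P$)
$L = -1260$ ($L = \left(-70\right) 18 = -1260$)
$- L = \left(-1\right) \left(-1260\right) = 1260$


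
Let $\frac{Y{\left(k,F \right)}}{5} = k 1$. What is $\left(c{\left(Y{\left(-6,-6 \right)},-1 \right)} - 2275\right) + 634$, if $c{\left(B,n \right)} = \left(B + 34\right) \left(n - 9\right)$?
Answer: $-1681$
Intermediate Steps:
$Y{\left(k,F \right)} = 5 k$ ($Y{\left(k,F \right)} = 5 k 1 = 5 k$)
$c{\left(B,n \right)} = \left(-9 + n\right) \left(34 + B\right)$ ($c{\left(B,n \right)} = \left(34 + B\right) \left(-9 + n\right) = \left(-9 + n\right) \left(34 + B\right)$)
$\left(c{\left(Y{\left(-6,-6 \right)},-1 \right)} - 2275\right) + 634 = \left(\left(-306 - 9 \cdot 5 \left(-6\right) + 34 \left(-1\right) + 5 \left(-6\right) \left(-1\right)\right) - 2275\right) + 634 = \left(\left(-306 - -270 - 34 - -30\right) - 2275\right) + 634 = \left(\left(-306 + 270 - 34 + 30\right) - 2275\right) + 634 = \left(-40 - 2275\right) + 634 = -2315 + 634 = -1681$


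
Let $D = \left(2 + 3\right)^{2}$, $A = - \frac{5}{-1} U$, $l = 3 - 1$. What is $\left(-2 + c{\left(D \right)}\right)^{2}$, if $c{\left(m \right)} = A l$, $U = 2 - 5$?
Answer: $1024$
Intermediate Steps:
$l = 2$
$U = -3$ ($U = 2 - 5 = -3$)
$A = -15$ ($A = - \frac{5}{-1} \left(-3\right) = \left(-5\right) \left(-1\right) \left(-3\right) = 5 \left(-3\right) = -15$)
$D = 25$ ($D = 5^{2} = 25$)
$c{\left(m \right)} = -30$ ($c{\left(m \right)} = \left(-15\right) 2 = -30$)
$\left(-2 + c{\left(D \right)}\right)^{2} = \left(-2 - 30\right)^{2} = \left(-32\right)^{2} = 1024$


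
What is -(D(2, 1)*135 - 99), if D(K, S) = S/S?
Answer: -36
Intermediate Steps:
D(K, S) = 1
-(D(2, 1)*135 - 99) = -(1*135 - 99) = -(135 - 99) = -1*36 = -36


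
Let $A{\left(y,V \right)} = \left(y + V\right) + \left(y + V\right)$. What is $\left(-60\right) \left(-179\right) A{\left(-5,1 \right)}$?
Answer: $-85920$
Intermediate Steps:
$A{\left(y,V \right)} = 2 V + 2 y$ ($A{\left(y,V \right)} = \left(V + y\right) + \left(V + y\right) = 2 V + 2 y$)
$\left(-60\right) \left(-179\right) A{\left(-5,1 \right)} = \left(-60\right) \left(-179\right) \left(2 \cdot 1 + 2 \left(-5\right)\right) = 10740 \left(2 - 10\right) = 10740 \left(-8\right) = -85920$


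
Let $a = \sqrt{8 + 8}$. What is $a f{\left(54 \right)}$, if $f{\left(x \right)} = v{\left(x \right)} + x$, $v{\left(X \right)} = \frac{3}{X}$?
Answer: $\frac{1946}{9} \approx 216.22$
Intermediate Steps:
$f{\left(x \right)} = x + \frac{3}{x}$ ($f{\left(x \right)} = \frac{3}{x} + x = x + \frac{3}{x}$)
$a = 4$ ($a = \sqrt{16} = 4$)
$a f{\left(54 \right)} = 4 \left(54 + \frac{3}{54}\right) = 4 \left(54 + 3 \cdot \frac{1}{54}\right) = 4 \left(54 + \frac{1}{18}\right) = 4 \cdot \frac{973}{18} = \frac{1946}{9}$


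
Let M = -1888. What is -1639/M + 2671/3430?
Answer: 5332309/3237920 ≈ 1.6468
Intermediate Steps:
-1639/M + 2671/3430 = -1639/(-1888) + 2671/3430 = -1639*(-1/1888) + 2671*(1/3430) = 1639/1888 + 2671/3430 = 5332309/3237920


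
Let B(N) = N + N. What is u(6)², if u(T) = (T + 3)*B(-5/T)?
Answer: 225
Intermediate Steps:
B(N) = 2*N
u(T) = -10*(3 + T)/T (u(T) = (T + 3)*(2*(-5/T)) = (3 + T)*(-10/T) = -10*(3 + T)/T)
u(6)² = (-10 - 30/6)² = (-10 - 30*⅙)² = (-10 - 5)² = (-15)² = 225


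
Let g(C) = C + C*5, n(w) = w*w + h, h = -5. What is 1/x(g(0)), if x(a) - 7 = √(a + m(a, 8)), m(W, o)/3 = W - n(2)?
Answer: 7/46 - √3/46 ≈ 0.11452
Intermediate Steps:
n(w) = -5 + w² (n(w) = w*w - 5 = w² - 5 = -5 + w²)
g(C) = 6*C (g(C) = C + 5*C = 6*C)
m(W, o) = 3 + 3*W (m(W, o) = 3*(W - (-5 + 2²)) = 3*(W - (-5 + 4)) = 3*(W - 1*(-1)) = 3*(W + 1) = 3*(1 + W) = 3 + 3*W)
x(a) = 7 + √(3 + 4*a) (x(a) = 7 + √(a + (3 + 3*a)) = 7 + √(3 + 4*a))
1/x(g(0)) = 1/(7 + √(3 + 4*(6*0))) = 1/(7 + √(3 + 4*0)) = 1/(7 + √(3 + 0)) = 1/(7 + √3)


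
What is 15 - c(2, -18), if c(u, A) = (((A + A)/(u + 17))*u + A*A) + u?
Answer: -5837/19 ≈ -307.21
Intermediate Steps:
c(u, A) = u + A**2 + 2*A*u/(17 + u) (c(u, A) = (((2*A)/(17 + u))*u + A**2) + u = ((2*A/(17 + u))*u + A**2) + u = (2*A*u/(17 + u) + A**2) + u = (A**2 + 2*A*u/(17 + u)) + u = u + A**2 + 2*A*u/(17 + u))
15 - c(2, -18) = 15 - (2**2 + 17*2 + 17*(-18)**2 + 2*(-18)**2 + 2*(-18)*2)/(17 + 2) = 15 - (4 + 34 + 17*324 + 2*324 - 72)/19 = 15 - (4 + 34 + 5508 + 648 - 72)/19 = 15 - 6122/19 = -5837/19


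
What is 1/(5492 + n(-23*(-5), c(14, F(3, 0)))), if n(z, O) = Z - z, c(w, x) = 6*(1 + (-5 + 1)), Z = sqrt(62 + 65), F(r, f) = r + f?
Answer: 5377/28912002 - sqrt(127)/28912002 ≈ 0.00018559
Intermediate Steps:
F(r, f) = f + r
Z = sqrt(127) ≈ 11.269
c(w, x) = -18 (c(w, x) = 6*(1 - 4) = 6*(-3) = -18)
n(z, O) = sqrt(127) - z
1/(5492 + n(-23*(-5), c(14, F(3, 0)))) = 1/(5492 + (sqrt(127) - (-23)*(-5))) = 1/(5492 + (sqrt(127) - 1*115)) = 1/(5492 + (sqrt(127) - 115)) = 1/(5492 + (-115 + sqrt(127))) = 1/(5377 + sqrt(127))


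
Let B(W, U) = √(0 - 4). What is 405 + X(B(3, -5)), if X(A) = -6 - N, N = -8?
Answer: 407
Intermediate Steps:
B(W, U) = 2*I (B(W, U) = √(-4) = 2*I)
X(A) = 2 (X(A) = -6 - 1*(-8) = -6 + 8 = 2)
405 + X(B(3, -5)) = 405 + 2 = 407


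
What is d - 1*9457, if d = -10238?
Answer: -19695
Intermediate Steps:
d - 1*9457 = -10238 - 1*9457 = -10238 - 9457 = -19695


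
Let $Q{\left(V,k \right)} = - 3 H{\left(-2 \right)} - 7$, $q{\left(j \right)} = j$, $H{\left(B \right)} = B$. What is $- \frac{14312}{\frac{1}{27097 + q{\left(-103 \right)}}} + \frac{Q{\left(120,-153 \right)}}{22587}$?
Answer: $- \frac{8726219297137}{22587} \approx -3.8634 \cdot 10^{8}$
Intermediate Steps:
$Q{\left(V,k \right)} = -1$ ($Q{\left(V,k \right)} = \left(-3\right) \left(-2\right) - 7 = 6 - 7 = -1$)
$- \frac{14312}{\frac{1}{27097 + q{\left(-103 \right)}}} + \frac{Q{\left(120,-153 \right)}}{22587} = - \frac{14312}{\frac{1}{27097 - 103}} - \frac{1}{22587} = - \frac{14312}{\frac{1}{26994}} - \frac{1}{22587} = - 14312 \frac{1}{\frac{1}{26994}} - \frac{1}{22587} = \left(-14312\right) 26994 - \frac{1}{22587} = -386338128 - \frac{1}{22587} = - \frac{8726219297137}{22587}$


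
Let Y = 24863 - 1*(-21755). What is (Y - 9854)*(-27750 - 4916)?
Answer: -1200932824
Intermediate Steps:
Y = 46618 (Y = 24863 + 21755 = 46618)
(Y - 9854)*(-27750 - 4916) = (46618 - 9854)*(-27750 - 4916) = 36764*(-32666) = -1200932824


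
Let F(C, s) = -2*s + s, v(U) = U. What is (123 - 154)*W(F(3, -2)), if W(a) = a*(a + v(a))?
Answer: -248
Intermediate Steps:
F(C, s) = -s
W(a) = 2*a² (W(a) = a*(a + a) = a*(2*a) = 2*a²)
(123 - 154)*W(F(3, -2)) = (123 - 154)*(2*(-1*(-2))²) = -62*2² = -62*4 = -31*8 = -248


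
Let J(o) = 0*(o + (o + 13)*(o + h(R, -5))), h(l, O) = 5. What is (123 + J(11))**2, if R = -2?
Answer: 15129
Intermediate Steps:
J(o) = 0 (J(o) = 0*(o + (o + 13)*(o + 5)) = 0*(o + (13 + o)*(5 + o)) = 0*(o + (5 + o)*(13 + o)) = 0)
(123 + J(11))**2 = (123 + 0)**2 = 123**2 = 15129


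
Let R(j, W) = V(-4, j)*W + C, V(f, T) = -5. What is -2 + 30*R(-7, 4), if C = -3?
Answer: -692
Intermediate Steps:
R(j, W) = -3 - 5*W (R(j, W) = -5*W - 3 = -3 - 5*W)
-2 + 30*R(-7, 4) = -2 + 30*(-3 - 5*4) = -2 + 30*(-3 - 20) = -2 + 30*(-23) = -2 - 690 = -692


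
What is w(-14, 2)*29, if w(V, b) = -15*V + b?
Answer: 6148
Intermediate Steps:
w(V, b) = b - 15*V
w(-14, 2)*29 = (2 - 15*(-14))*29 = (2 + 210)*29 = 212*29 = 6148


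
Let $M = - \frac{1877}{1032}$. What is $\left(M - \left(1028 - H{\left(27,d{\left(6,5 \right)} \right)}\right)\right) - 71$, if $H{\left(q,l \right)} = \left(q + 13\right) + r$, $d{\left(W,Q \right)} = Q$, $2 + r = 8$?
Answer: $- \frac{1088573}{1032} \approx -1054.8$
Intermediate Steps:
$r = 6$ ($r = -2 + 8 = 6$)
$H{\left(q,l \right)} = 19 + q$ ($H{\left(q,l \right)} = \left(q + 13\right) + 6 = \left(13 + q\right) + 6 = 19 + q$)
$M = - \frac{1877}{1032}$ ($M = \left(-1877\right) \frac{1}{1032} = - \frac{1877}{1032} \approx -1.8188$)
$\left(M - \left(1028 - H{\left(27,d{\left(6,5 \right)} \right)}\right)\right) - 71 = \left(- \frac{1877}{1032} - \left(1028 - \left(19 + 27\right)\right)\right) - 71 = \left(- \frac{1877}{1032} - \left(1028 - 46\right)\right) - 71 = \left(- \frac{1877}{1032} - 982\right) - 71 = - \frac{1015301}{1032} - 71 = - \frac{1088573}{1032}$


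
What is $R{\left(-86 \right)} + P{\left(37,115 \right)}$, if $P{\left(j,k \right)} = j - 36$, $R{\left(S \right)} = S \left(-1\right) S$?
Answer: $-7395$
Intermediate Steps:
$R{\left(S \right)} = - S^{2}$ ($R{\left(S \right)} = - S S = - S^{2}$)
$P{\left(j,k \right)} = -36 + j$
$R{\left(-86 \right)} + P{\left(37,115 \right)} = - \left(-86\right)^{2} + \left(-36 + 37\right) = \left(-1\right) 7396 + 1 = -7396 + 1 = -7395$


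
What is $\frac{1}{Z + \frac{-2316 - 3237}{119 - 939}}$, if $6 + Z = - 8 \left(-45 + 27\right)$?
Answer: $\frac{820}{118713} \approx 0.0069074$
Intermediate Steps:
$Z = 138$ ($Z = -6 - 8 \left(-45 + 27\right) = -6 - -144 = -6 + 144 = 138$)
$\frac{1}{Z + \frac{-2316 - 3237}{119 - 939}} = \frac{1}{138 + \frac{-2316 - 3237}{119 - 939}} = \frac{1}{138 - \frac{5553}{-820}} = \frac{1}{138 - - \frac{5553}{820}} = \frac{1}{138 + \frac{5553}{820}} = \frac{1}{\frac{118713}{820}} = \frac{820}{118713}$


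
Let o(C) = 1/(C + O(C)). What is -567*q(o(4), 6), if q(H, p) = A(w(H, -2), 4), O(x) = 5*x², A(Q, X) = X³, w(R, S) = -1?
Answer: -36288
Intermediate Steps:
o(C) = 1/(C + 5*C²)
q(H, p) = 64 (q(H, p) = 4³ = 64)
-567*q(o(4), 6) = -567*64 = -36288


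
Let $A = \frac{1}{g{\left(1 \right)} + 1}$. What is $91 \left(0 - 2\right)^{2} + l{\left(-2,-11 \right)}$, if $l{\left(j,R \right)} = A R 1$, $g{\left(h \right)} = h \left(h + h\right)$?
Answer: $\frac{1081}{3} \approx 360.33$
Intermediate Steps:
$g{\left(h \right)} = 2 h^{2}$ ($g{\left(h \right)} = h 2 h = 2 h^{2}$)
$A = \frac{1}{3}$ ($A = \frac{1}{2 \cdot 1^{2} + 1} = \frac{1}{2 \cdot 1 + 1} = \frac{1}{2 + 1} = \frac{1}{3} \approx 0.33333$)
$l{\left(j,R \right)} = \frac{R}{3}$ ($l{\left(j,R \right)} = \frac{R}{3} \cdot 1 = \frac{R}{3}$)
$91 \left(0 - 2\right)^{2} + l{\left(-2,-11 \right)} = 91 \left(0 - 2\right)^{2} + \frac{1}{3} \left(-11\right) = 91 \left(-2\right)^{2} - \frac{11}{3} = 91 \cdot 4 - \frac{11}{3} = 364 - \frac{11}{3} = \frac{1081}{3}$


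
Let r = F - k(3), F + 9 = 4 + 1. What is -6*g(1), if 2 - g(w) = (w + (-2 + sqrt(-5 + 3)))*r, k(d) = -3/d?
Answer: 6 - 18*I*sqrt(2) ≈ 6.0 - 25.456*I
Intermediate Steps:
F = -4 (F = -9 + (4 + 1) = -9 + 5 = -4)
r = -3 (r = -4 - (-3)/3 = -4 - 1*(-1) = -4 + 1 = -3)
g(w) = -4 + 3*w + 3*I*sqrt(2) (g(w) = 2 - (w + (-2 + sqrt(-5 + 3)))*(-3) = 2 - (w + (-2 + sqrt(-2)))*(-3) = 2 - (w + (-2 + I*sqrt(2)))*(-3) = 2 - (-2 + w + I*sqrt(2))*(-3) = 2 - (6 - 3*w - 3*I*sqrt(2)) = 2 + (-6 + 3*w + 3*I*sqrt(2)) = -4 + 3*w + 3*I*sqrt(2))
-6*g(1) = -6*(-4 + 3*1 + 3*I*sqrt(2)) = -6*(-4 + 3 + 3*I*sqrt(2)) = -6*(-1 + 3*I*sqrt(2)) = 6 - 18*I*sqrt(2)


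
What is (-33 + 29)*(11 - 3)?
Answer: -32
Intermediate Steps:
(-33 + 29)*(11 - 3) = -4*8 = -32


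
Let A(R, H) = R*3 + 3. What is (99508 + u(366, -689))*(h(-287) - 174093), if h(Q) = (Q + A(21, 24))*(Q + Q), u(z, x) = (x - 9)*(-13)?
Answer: -5129305098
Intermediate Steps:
A(R, H) = 3 + 3*R (A(R, H) = 3*R + 3 = 3 + 3*R)
u(z, x) = 117 - 13*x (u(z, x) = (-9 + x)*(-13) = 117 - 13*x)
h(Q) = 2*Q*(66 + Q) (h(Q) = (Q + (3 + 3*21))*(Q + Q) = (Q + (3 + 63))*(2*Q) = (Q + 66)*(2*Q) = (66 + Q)*(2*Q) = 2*Q*(66 + Q))
(99508 + u(366, -689))*(h(-287) - 174093) = (99508 + (117 - 13*(-689)))*(2*(-287)*(66 - 287) - 174093) = (99508 + (117 + 8957))*(2*(-287)*(-221) - 174093) = (99508 + 9074)*(126854 - 174093) = 108582*(-47239) = -5129305098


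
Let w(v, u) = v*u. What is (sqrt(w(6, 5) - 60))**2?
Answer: -30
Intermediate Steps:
w(v, u) = u*v
(sqrt(w(6, 5) - 60))**2 = (sqrt(5*6 - 60))**2 = (sqrt(30 - 60))**2 = (sqrt(-30))**2 = (I*sqrt(30))**2 = -30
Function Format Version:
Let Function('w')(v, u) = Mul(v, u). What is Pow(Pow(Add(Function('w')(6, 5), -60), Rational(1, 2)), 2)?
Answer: -30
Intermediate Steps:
Function('w')(v, u) = Mul(u, v)
Pow(Pow(Add(Function('w')(6, 5), -60), Rational(1, 2)), 2) = Pow(Pow(Add(Mul(5, 6), -60), Rational(1, 2)), 2) = Pow(Pow(Add(30, -60), Rational(1, 2)), 2) = Pow(Pow(-30, Rational(1, 2)), 2) = Pow(Mul(I, Pow(30, Rational(1, 2))), 2) = -30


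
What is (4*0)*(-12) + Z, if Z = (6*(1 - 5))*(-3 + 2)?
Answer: 24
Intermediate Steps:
Z = 24 (Z = (6*(-4))*(-1) = -24*(-1) = 24)
(4*0)*(-12) + Z = (4*0)*(-12) + 24 = 0*(-12) + 24 = 0 + 24 = 24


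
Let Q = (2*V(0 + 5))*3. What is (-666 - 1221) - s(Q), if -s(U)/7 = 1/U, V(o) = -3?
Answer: -33973/18 ≈ -1887.4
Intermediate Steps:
Q = -18 (Q = (2*(-3))*3 = -6*3 = -18)
s(U) = -7/U
(-666 - 1221) - s(Q) = (-666 - 1221) - (-7)/(-18) = -1887 - (-7)*(-1)/18 = -1887 - 1*7/18 = -1887 - 7/18 = -33973/18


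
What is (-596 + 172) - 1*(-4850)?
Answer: 4426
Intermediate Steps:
(-596 + 172) - 1*(-4850) = -424 + 4850 = 4426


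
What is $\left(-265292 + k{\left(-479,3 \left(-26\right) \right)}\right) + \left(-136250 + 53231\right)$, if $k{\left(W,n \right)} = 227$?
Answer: $-348084$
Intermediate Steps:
$\left(-265292 + k{\left(-479,3 \left(-26\right) \right)}\right) + \left(-136250 + 53231\right) = \left(-265292 + 227\right) + \left(-136250 + 53231\right) = -265065 - 83019 = -348084$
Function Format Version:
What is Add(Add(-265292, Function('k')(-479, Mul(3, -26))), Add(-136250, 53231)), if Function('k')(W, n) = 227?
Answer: -348084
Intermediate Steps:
Add(Add(-265292, Function('k')(-479, Mul(3, -26))), Add(-136250, 53231)) = Add(Add(-265292, 227), Add(-136250, 53231)) = Add(-265065, -83019) = -348084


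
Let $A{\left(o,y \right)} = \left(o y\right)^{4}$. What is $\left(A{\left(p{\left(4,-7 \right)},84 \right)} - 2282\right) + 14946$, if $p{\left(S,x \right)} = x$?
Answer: $119538926200$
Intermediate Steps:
$A{\left(o,y \right)} = o^{4} y^{4}$
$\left(A{\left(p{\left(4,-7 \right)},84 \right)} - 2282\right) + 14946 = \left(\left(-7\right)^{4} \cdot 84^{4} - 2282\right) + 14946 = \left(2401 \cdot 49787136 - 2282\right) + 14946 = \left(119538913536 - 2282\right) + 14946 = 119538911254 + 14946 = 119538926200$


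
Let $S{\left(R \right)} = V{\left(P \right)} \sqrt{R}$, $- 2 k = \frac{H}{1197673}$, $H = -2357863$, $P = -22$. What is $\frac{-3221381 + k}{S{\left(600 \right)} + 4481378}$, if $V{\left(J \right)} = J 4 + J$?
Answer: $- \frac{1571806613692228137}{2186596116649668812} - \frac{192907993374075 \sqrt{6}}{1093298058324834406} \approx -0.71927$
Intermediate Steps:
$k = \frac{2357863}{2395346}$ ($k = - \frac{\left(-2357863\right) \frac{1}{1197673}}{2} = \left(- \frac{1}{2}\right) \left(- \frac{2357863}{1197673}\right) = \frac{2357863}{2395346} \approx 0.98435$)
$V{\left(J \right)} = 5 J$ ($V{\left(J \right)} = 4 J + J = 5 J$)
$S{\left(R \right)} = - 110 \sqrt{R}$ ($S{\left(R \right)} = 5 \left(-22\right) \sqrt{R} = - 110 \sqrt{R}$)
$\frac{-3221381 + k}{S{\left(600 \right)} + 4481378} = \frac{-3221381 + \frac{2357863}{2395346}}{- 110 \sqrt{600} + 4481378} = - \frac{7716319734963}{2395346 \left(- 110 \cdot 10 \sqrt{6} + 4481378\right)} = - \frac{7716319734963}{2395346 \left(- 1100 \sqrt{6} + 4481378\right)} = - \frac{7716319734963}{2395346 \left(4481378 - 1100 \sqrt{6}\right)}$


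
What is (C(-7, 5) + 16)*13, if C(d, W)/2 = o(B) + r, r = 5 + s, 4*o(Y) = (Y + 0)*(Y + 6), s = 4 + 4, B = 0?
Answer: 546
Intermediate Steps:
s = 8
o(Y) = Y*(6 + Y)/4 (o(Y) = ((Y + 0)*(Y + 6))/4 = (Y*(6 + Y))/4 = Y*(6 + Y)/4)
r = 13 (r = 5 + 8 = 13)
C(d, W) = 26 (C(d, W) = 2*((¼)*0*(6 + 0) + 13) = 2*((¼)*0*6 + 13) = 2*(0 + 13) = 2*13 = 26)
(C(-7, 5) + 16)*13 = (26 + 16)*13 = 42*13 = 546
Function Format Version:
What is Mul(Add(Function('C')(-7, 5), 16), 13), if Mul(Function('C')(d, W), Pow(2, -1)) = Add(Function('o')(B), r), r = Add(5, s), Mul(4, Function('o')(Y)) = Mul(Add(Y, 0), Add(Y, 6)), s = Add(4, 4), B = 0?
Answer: 546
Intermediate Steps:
s = 8
Function('o')(Y) = Mul(Rational(1, 4), Y, Add(6, Y)) (Function('o')(Y) = Mul(Rational(1, 4), Mul(Add(Y, 0), Add(Y, 6))) = Mul(Rational(1, 4), Mul(Y, Add(6, Y))) = Mul(Rational(1, 4), Y, Add(6, Y)))
r = 13 (r = Add(5, 8) = 13)
Function('C')(d, W) = 26 (Function('C')(d, W) = Mul(2, Add(Mul(Rational(1, 4), 0, Add(6, 0)), 13)) = Mul(2, Add(Mul(Rational(1, 4), 0, 6), 13)) = Mul(2, Add(0, 13)) = Mul(2, 13) = 26)
Mul(Add(Function('C')(-7, 5), 16), 13) = Mul(Add(26, 16), 13) = Mul(42, 13) = 546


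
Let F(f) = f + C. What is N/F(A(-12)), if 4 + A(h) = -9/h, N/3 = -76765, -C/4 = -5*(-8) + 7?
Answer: 61412/51 ≈ 1204.2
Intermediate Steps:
C = -188 (C = -4*(-5*(-8) + 7) = -4*(40 + 7) = -4*47 = -188)
N = -230295 (N = 3*(-76765) = -230295)
A(h) = -4 - 9/h
F(f) = -188 + f (F(f) = f - 188 = -188 + f)
N/F(A(-12)) = -230295/(-188 + (-4 - 9/(-12))) = -230295/(-188 + (-4 - 9*(-1/12))) = -230295/(-188 + (-4 + ¾)) = -230295/(-188 - 13/4) = -230295/(-765/4) = -230295*(-4/765) = 61412/51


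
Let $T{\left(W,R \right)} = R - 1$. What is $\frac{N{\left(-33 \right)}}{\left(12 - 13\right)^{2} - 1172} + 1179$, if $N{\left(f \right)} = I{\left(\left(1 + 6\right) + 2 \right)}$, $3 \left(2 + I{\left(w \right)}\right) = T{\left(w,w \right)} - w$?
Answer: $\frac{4141834}{3513} \approx 1179.0$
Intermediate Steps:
$T{\left(W,R \right)} = -1 + R$
$I{\left(w \right)} = - \frac{7}{3}$ ($I{\left(w \right)} = -2 + \frac{\left(-1 + w\right) - w}{3} = -2 + \frac{1}{3} \left(-1\right) = -2 - \frac{1}{3} = - \frac{7}{3}$)
$N{\left(f \right)} = - \frac{7}{3}$
$\frac{N{\left(-33 \right)}}{\left(12 - 13\right)^{2} - 1172} + 1179 = - \frac{7}{3 \left(\left(12 - 13\right)^{2} - 1172\right)} + 1179 = - \frac{7}{3 \left(\left(-1\right)^{2} - 1172\right)} + 1179 = - \frac{7}{3 \left(1 - 1172\right)} + 1179 = - \frac{7}{3 \left(-1171\right)} + 1179 = \left(- \frac{7}{3}\right) \left(- \frac{1}{1171}\right) + 1179 = \frac{7}{3513} + 1179 = \frac{4141834}{3513}$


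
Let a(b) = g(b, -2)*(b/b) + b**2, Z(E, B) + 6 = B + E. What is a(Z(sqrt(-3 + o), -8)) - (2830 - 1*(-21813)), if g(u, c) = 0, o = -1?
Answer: -24451 - 56*I ≈ -24451.0 - 56.0*I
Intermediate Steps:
Z(E, B) = -6 + B + E (Z(E, B) = -6 + (B + E) = -6 + B + E)
a(b) = b**2 (a(b) = 0*(b/b) + b**2 = 0*1 + b**2 = 0 + b**2 = b**2)
a(Z(sqrt(-3 + o), -8)) - (2830 - 1*(-21813)) = (-6 - 8 + sqrt(-3 - 1))**2 - (2830 - 1*(-21813)) = (-6 - 8 + sqrt(-4))**2 - (2830 + 21813) = (-6 - 8 + 2*I)**2 - 1*24643 = (-14 + 2*I)**2 - 24643 = -24643 + (-14 + 2*I)**2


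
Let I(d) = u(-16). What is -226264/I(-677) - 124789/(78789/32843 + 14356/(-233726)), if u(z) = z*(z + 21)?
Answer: -4535817305447611/89717718530 ≈ -50557.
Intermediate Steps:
u(z) = z*(21 + z)
I(d) = -80 (I(d) = -16*(21 - 16) = -16*5 = -80)
-226264/I(-677) - 124789/(78789/32843 + 14356/(-233726)) = -226264/(-80) - 124789/(78789/32843 + 14356/(-233726)) = -226264*(-1/80) - 124789/(78789*(1/32843) + 14356*(-1/233726)) = 28283/10 - 124789/(78789/32843 - 7178/116863) = 28283/10 - 124789/8971771853/3838131509 = 28283/10 - 124789*3838131509/8971771853 = 28283/10 - 478956592876601/8971771853 = -4535817305447611/89717718530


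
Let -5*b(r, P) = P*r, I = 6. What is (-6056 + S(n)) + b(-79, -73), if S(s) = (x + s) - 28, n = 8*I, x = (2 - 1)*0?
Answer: -35947/5 ≈ -7189.4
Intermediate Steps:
b(r, P) = -P*r/5
x = 0 (x = 1*0 = 0)
n = 48 (n = 8*6 = 48)
S(s) = -28 + s (S(s) = (0 + s) - 28 = s - 28 = -28 + s)
(-6056 + S(n)) + b(-79, -73) = (-6056 + (-28 + 48)) - 1/5*(-73)*(-79) = (-6056 + 20) - 5767/5 = -6036 - 5767/5 = -35947/5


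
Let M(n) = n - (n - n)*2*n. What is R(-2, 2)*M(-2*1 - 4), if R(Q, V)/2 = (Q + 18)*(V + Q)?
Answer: 0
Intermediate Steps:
R(Q, V) = 2*(18 + Q)*(Q + V) (R(Q, V) = 2*((Q + 18)*(V + Q)) = 2*((18 + Q)*(Q + V)) = 2*(18 + Q)*(Q + V))
M(n) = n (M(n) = n - 0*2*n = n - 0*n = n - 1*0 = n + 0 = n)
R(-2, 2)*M(-2*1 - 4) = (2*(-2)² + 36*(-2) + 36*2 + 2*(-2)*2)*(-2*1 - 4) = (2*4 - 72 + 72 - 8)*(-2 - 4) = (8 - 72 + 72 - 8)*(-6) = 0*(-6) = 0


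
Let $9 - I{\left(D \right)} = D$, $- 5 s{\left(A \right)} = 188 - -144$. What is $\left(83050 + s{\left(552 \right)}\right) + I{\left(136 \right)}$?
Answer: $\frac{414283}{5} \approx 82857.0$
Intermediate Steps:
$s{\left(A \right)} = - \frac{332}{5}$ ($s{\left(A \right)} = - \frac{188 - -144}{5} = - \frac{188 + 144}{5} = \left(- \frac{1}{5}\right) 332 = - \frac{332}{5}$)
$I{\left(D \right)} = 9 - D$
$\left(83050 + s{\left(552 \right)}\right) + I{\left(136 \right)} = \left(83050 - \frac{332}{5}\right) + \left(9 - 136\right) = \frac{414918}{5} + \left(9 - 136\right) = \frac{414918}{5} - 127 = \frac{414283}{5}$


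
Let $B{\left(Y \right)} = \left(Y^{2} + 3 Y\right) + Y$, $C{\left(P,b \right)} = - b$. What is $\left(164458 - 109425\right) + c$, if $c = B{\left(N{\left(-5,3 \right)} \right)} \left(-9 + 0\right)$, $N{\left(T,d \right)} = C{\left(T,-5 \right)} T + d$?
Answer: $51469$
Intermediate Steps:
$N{\left(T,d \right)} = d + 5 T$ ($N{\left(T,d \right)} = \left(-1\right) \left(-5\right) T + d = 5 T + d = d + 5 T$)
$B{\left(Y \right)} = Y^{2} + 4 Y$
$c = -3564$ ($c = \left(3 + 5 \left(-5\right)\right) \left(4 + \left(3 + 5 \left(-5\right)\right)\right) \left(-9 + 0\right) = \left(3 - 25\right) \left(4 + \left(3 - 25\right)\right) \left(-9\right) = - 22 \left(4 - 22\right) \left(-9\right) = \left(-22\right) \left(-18\right) \left(-9\right) = 396 \left(-9\right) = -3564$)
$\left(164458 - 109425\right) + c = \left(164458 - 109425\right) - 3564 = 55033 - 3564 = 51469$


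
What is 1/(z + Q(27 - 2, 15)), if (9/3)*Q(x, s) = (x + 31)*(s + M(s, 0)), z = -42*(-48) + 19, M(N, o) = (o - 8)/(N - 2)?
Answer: 39/89837 ≈ 0.00043412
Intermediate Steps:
M(N, o) = (-8 + o)/(-2 + N)
z = 2035 (z = 2016 + 19 = 2035)
Q(x, s) = (31 + x)*(s - 8/(-2 + s))/3 (Q(x, s) = ((x + 31)*(s + (-8 + 0)/(-2 + s)))/3 = ((31 + x)*(s - 8/(-2 + s)))/3 = (31 + x)*(s - 8/(-2 + s))/3)
1/(z + Q(27 - 2, 15)) = 1/(2035 + (-248 - 8*(27 - 2) + 15*(-2 + 15)*(31 + (27 - 2)))/(3*(-2 + 15))) = 1/(2035 + (⅓)*(-248 - 8*25 + 15*13*(31 + 25))/13) = 1/(2035 + (⅓)*(1/13)*(-248 - 200 + 15*13*56)) = 1/(2035 + (⅓)*(1/13)*(-248 - 200 + 10920)) = 1/(2035 + (⅓)*(1/13)*10472) = 1/(2035 + 10472/39) = 1/(89837/39) = 39/89837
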